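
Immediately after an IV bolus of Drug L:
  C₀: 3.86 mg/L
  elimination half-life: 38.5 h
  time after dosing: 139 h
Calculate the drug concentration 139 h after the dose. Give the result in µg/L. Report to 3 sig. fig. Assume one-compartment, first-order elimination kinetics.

k = ln2 / t½ = 0.693147 / 38.5 = 0.01800 h⁻¹
C = C₀ · e^(−k·t) = 3.860 × e^(−0.01800 × 139)
  = 3.860 × 0.08192 = 0.3162 mg/L
Convert: 0.3162 mg/L × 1000 = 316.2 µg/L

316 µg/L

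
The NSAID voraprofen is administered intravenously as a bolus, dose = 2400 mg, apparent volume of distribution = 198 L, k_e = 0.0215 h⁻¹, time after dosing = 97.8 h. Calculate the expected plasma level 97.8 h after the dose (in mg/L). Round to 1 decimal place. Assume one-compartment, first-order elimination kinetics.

C₀ = Dose / Vd = 2400 / 198 = 12.12 mg/L
C = C₀ · e^(−k·t) = 12.12 × e^(−0.02150 × 97.8)
  = 12.12 × 0.1221 = 1.480 mg/L

1.5 mg/L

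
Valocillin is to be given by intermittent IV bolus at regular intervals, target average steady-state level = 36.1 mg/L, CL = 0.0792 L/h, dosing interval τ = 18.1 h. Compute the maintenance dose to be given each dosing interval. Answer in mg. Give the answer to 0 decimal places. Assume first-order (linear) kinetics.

At steady state, Dose/τ = Css × CL.
Dose = Css × CL × τ = 36.1 × 0.07920 × 18.1 = 51.75 mg

52 mg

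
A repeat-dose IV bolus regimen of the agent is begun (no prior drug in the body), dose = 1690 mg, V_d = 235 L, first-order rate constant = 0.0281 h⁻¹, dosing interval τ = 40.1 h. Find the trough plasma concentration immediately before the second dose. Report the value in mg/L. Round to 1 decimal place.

2.3 mg/L

C₀ per dose = Dose / Vd = 1690 / 235 = 7.191 mg/L
Fraction remaining after one interval: r = e^(−kτ) = e^(−0.02810 × 40.1) = 0.3241
Before dose 2, 1 dose has been given (aged 1τ).
C_trough = C₀ × r = 7.191 × 0.3241 = 2.331 mg/L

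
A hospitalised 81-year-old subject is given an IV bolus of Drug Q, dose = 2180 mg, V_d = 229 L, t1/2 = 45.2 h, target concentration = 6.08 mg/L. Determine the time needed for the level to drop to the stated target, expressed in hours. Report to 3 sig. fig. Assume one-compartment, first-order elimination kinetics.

29.2 h

C₀ = Dose / Vd = 2180 / 229 = 9.520 mg/L
k = ln2 / t½ = 0.693147 / 45.2 = 0.01534 h⁻¹
t = ln(C₀ / C) / k = ln(9.520 / 6.08) / 0.01534
  = ln(1.566) / 0.01534 = 0.4485 / 0.01534 = 29.24 h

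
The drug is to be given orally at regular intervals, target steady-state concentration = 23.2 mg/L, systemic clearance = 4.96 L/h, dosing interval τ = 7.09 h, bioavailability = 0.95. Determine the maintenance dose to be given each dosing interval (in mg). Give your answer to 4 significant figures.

At steady state, F × (Dose/τ) = Css × CL.
Dose = Css × CL × τ / F = 23.2 × 4.960 × 7.09 / 0.95 = 858.8 mg

858.8 mg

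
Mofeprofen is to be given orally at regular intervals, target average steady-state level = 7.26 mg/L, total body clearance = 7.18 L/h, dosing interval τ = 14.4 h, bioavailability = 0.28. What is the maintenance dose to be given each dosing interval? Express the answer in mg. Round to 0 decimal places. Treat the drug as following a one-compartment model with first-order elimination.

At steady state, F × (Dose/τ) = Css × CL.
Dose = Css × CL × τ / F = 7.26 × 7.180 × 14.4 / 0.28 = 2681 mg

2681 mg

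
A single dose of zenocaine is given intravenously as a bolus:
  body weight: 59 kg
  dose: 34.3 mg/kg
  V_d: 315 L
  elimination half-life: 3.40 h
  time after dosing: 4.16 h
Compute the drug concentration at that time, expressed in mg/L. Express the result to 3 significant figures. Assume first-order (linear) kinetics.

2.75 mg/L

Total dose = 34.3 × 59 = 2024 mg
C₀ = Dose / Vd = 2024 / 315 = 6.425 mg/L
k = ln2 / t½ = 0.693147 / 3.40 = 0.2039 h⁻¹
C = C₀ · e^(−k·t) = 6.425 × e^(−0.2039 × 4.16)
  = 6.425 × 0.4282 = 2.751 mg/L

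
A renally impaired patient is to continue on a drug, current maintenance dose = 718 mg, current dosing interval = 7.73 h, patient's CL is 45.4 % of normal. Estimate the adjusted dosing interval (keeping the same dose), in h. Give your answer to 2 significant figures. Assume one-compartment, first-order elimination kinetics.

17 h

To keep the same average steady-state level, dosing rate must scale with clearance.
CL ratio = 45.4 / 100 = 0.4540
New interval (same dose) = 7.73 / 0.4540 = 17.03 h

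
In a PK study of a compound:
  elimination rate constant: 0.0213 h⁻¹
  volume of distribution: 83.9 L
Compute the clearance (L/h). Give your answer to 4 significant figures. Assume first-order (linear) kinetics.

1.787 L/h

CL = k × Vd = 0.0213 × 83.9 = 1.787 L/h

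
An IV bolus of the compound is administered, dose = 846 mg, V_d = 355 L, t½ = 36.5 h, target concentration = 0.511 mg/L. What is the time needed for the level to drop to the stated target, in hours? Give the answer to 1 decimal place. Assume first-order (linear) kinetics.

81.1 h

C₀ = Dose / Vd = 846.0 / 355 = 2.383 mg/L
k = ln2 / t½ = 0.693147 / 36.5 = 0.01899 h⁻¹
t = ln(C₀ / C) / k = ln(2.383 / 0.511) / 0.01899
  = ln(4.663) / 0.01899 = 1.540 / 0.01899 = 81.10 h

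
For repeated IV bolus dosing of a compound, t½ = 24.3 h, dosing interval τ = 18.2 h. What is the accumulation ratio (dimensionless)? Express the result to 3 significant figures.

2.47

k = ln2 / t½ = 0.693147 / 24.3 = 0.02852 h⁻¹
e^(−kτ) = e^(−0.02852 × 18.2) = 0.5951
Accumulation ratio R = 1 / (1 − e^(−kτ)) = 1 / (1 − 0.5951) = 2.470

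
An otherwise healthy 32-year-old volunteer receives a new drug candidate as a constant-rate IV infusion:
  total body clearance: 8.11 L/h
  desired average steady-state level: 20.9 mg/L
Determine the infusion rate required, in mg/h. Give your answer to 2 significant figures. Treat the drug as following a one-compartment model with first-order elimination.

At steady state, infusion rate R₀ = Css × CL = 20.9 × 8.110 = 169.5 mg/h

170 mg/h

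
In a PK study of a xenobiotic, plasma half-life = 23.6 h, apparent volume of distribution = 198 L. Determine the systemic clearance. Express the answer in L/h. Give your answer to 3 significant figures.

5.82 L/h

k = ln2 / t½ = 0.693147 / 23.6 = 0.02937 h⁻¹
CL = k × Vd = 0.02937 × 198 = 5.815 L/h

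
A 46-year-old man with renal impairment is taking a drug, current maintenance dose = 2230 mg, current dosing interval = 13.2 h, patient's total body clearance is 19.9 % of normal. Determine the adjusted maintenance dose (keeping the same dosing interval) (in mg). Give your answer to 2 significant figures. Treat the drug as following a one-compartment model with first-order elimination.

440 mg

To keep the same average steady-state level, dosing rate must scale with clearance.
CL ratio = 19.9 / 100 = 0.1990
New dose (same interval) = 2230 × 0.1990 = 443.8 mg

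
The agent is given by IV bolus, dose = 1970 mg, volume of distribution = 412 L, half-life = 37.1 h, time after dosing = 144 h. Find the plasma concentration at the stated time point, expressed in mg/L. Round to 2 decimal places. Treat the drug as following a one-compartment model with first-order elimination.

0.32 mg/L

C₀ = Dose / Vd = 1970 / 412 = 4.782 mg/L
k = ln2 / t½ = 0.693147 / 37.1 = 0.01868 h⁻¹
C = C₀ · e^(−k·t) = 4.782 × e^(−0.01868 × 144)
  = 4.782 × 0.06789 = 0.3246 mg/L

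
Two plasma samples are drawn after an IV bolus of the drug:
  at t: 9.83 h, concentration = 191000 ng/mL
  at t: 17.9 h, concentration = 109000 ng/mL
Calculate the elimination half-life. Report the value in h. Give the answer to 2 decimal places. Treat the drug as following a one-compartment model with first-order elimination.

9.97 h

k = ln(C₁/C₂) / (t₂ − t₁) = ln(191000/109000) / (17.9 − 9.83)
  = 0.5609 / 8.070 = 0.06950 h⁻¹
t½ = ln2 / k = 0.693147 / 0.06950 = 9.973 h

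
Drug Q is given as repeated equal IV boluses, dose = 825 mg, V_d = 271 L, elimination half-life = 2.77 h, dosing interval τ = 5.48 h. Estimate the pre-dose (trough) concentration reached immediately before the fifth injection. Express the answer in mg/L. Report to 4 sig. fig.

C₀ per dose = Dose / Vd = 825 / 271 = 3.044 mg/L
k = ln2 / t½ = 0.693147 / 2.77 = 0.2502 h⁻¹
Fraction remaining after one interval: r = e^(−kτ) = e^(−0.2502 × 5.48) = 0.2538
Before dose 5, 4 doses have been given (aged 1τ, 2τ, 3τ, 4τ).
C_trough = C₀ × (r + r² + … + r^4) = C₀ × r(1−r^4)/(1−r)
        = 3.044 × 0.2538 × (1 − 0.004149) / (1 − 0.2538) = 1.031 mg/L

1.031 mg/L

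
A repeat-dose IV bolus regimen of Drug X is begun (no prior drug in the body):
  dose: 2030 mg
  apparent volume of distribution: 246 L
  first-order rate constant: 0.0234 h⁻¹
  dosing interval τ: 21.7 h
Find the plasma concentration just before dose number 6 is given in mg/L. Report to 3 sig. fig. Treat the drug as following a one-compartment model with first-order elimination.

11.5 mg/L

C₀ per dose = Dose / Vd = 2030 / 246 = 8.252 mg/L
Fraction remaining after one interval: r = e^(−kτ) = e^(−0.02340 × 21.7) = 0.6018
Before dose 6, 5 doses have been given (aged 1τ, 2τ, 3τ, 4τ, 5τ).
C_trough = C₀ × (r + r² + … + r^5) = C₀ × r(1−r^5)/(1−r)
        = 8.252 × 0.6018 × (1 − 0.07893) / (1 − 0.6018) = 11.49 mg/L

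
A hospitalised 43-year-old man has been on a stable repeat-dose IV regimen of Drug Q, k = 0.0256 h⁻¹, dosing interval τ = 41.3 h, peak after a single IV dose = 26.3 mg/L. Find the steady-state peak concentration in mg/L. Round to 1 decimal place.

e^(−kτ) = e^(−0.02560 × 41.3) = 0.3474
Accumulation ratio R = 1 / (1 − e^(−kτ)) = 1 / (1 − 0.3474) = 1.532
Steady-state peak = C₀ × R = 26.3 × 1.532 = 40.29 mg/L

40.3 mg/L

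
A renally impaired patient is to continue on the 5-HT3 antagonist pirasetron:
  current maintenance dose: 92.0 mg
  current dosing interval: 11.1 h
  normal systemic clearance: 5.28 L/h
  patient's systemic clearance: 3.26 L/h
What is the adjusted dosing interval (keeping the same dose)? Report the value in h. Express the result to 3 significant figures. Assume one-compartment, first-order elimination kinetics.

18.0 h

To keep the same average steady-state level, dosing rate must scale with clearance.
CL ratio = 3.26 / 5.28 = 0.6174
New interval (same dose) = 11.1 / 0.6174 = 17.98 h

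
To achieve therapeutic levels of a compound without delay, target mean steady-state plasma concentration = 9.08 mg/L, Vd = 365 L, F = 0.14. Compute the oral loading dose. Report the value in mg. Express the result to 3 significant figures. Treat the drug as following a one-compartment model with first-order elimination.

LD = Css × Vd / F = 9.08 × 365 / 0.14 = 23670 mg

23700 mg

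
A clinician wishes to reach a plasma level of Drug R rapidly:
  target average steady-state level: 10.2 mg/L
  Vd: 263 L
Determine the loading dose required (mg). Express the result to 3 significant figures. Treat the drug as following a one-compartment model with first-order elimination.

LD = Css × Vd = 10.2 × 263 = 2683 mg

2680 mg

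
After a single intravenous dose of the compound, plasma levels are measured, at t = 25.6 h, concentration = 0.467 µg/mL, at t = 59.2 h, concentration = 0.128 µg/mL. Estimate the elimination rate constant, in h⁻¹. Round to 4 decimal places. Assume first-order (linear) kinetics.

k = ln(C₁/C₂) / (t₂ − t₁) = ln(0.467/0.128) / (59.2 − 25.6)
  = 1.294 / 33.60 = 0.03851 h⁻¹

0.0385 h⁻¹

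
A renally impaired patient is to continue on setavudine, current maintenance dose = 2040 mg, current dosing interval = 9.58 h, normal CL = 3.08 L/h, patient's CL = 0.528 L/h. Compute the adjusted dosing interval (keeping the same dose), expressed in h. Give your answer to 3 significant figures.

To keep the same average steady-state level, dosing rate must scale with clearance.
CL ratio = 0.528 / 3.08 = 0.1714
New interval (same dose) = 9.58 / 0.1714 = 55.89 h

55.9 h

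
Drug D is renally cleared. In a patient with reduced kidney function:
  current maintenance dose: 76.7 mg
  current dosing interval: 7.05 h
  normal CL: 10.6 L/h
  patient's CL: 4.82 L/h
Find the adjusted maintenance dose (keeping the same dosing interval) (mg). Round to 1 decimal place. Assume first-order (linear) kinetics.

To keep the same average steady-state level, dosing rate must scale with clearance.
CL ratio = 4.82 / 10.6 = 0.4547
New dose (same interval) = 76.7 × 0.4547 = 34.88 mg

34.9 mg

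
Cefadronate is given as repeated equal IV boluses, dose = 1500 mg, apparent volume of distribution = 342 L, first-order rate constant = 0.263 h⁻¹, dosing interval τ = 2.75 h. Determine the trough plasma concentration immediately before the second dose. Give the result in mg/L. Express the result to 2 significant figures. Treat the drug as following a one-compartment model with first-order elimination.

2.1 mg/L

C₀ per dose = Dose / Vd = 1500 / 342 = 4.386 mg/L
Fraction remaining after one interval: r = e^(−kτ) = e^(−0.2630 × 2.75) = 0.4852
Before dose 2, 1 dose has been given (aged 1τ).
C_trough = C₀ × r = 4.386 × 0.4852 = 2.128 mg/L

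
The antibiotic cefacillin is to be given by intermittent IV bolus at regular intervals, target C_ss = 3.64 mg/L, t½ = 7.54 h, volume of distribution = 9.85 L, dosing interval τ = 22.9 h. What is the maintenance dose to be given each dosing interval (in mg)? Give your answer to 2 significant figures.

75 mg

k = ln2 / t½ = 0.693147 / 7.54 = 0.09193 h⁻¹
CL = k × Vd = 0.09193 × 9.85 = 0.9055 L/h
At steady state, Dose/τ = Css × CL.
Dose = Css × CL × τ = 3.64 × 0.9055 × 22.9 = 75.48 mg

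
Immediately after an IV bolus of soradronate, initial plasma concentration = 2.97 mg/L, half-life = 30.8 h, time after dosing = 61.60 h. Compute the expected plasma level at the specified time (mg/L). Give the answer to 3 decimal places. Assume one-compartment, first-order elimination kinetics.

0.743 mg/L

k = ln2 / t½ = 0.693147 / 30.8 = 0.02250 h⁻¹
t / t½ = 61.60 / 30.8 = 2 half-lives
C = C₀ × (1/2)^2 = 2.970 × 0.2500 = 0.7425 mg/L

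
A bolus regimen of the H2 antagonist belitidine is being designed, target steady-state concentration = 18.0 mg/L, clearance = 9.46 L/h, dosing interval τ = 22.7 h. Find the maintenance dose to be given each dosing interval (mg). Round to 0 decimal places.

3865 mg

At steady state, Dose/τ = Css × CL.
Dose = Css × CL × τ = 18.0 × 9.460 × 22.7 = 3865 mg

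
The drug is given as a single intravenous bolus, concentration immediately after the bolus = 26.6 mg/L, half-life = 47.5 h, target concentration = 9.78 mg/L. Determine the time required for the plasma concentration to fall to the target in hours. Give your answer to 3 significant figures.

k = ln2 / t½ = 0.693147 / 47.5 = 0.01459 h⁻¹
t = ln(C₀ / C) / k = ln(26.60 / 9.78) / 0.01459
  = ln(2.720) / 0.01459 = 1.001 / 0.01459 = 68.61 h

68.6 h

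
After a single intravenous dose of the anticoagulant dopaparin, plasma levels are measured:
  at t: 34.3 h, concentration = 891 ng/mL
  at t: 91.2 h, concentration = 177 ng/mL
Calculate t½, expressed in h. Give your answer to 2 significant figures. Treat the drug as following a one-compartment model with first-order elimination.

k = ln(C₁/C₂) / (t₂ − t₁) = ln(891/177) / (91.2 − 34.3)
  = 1.616 / 56.90 = 0.02840 h⁻¹
t½ = ln2 / k = 0.693147 / 0.02840 = 24.41 h

24 h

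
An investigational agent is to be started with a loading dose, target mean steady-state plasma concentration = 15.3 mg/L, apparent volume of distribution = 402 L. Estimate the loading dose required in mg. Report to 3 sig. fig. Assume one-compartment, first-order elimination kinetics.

LD = Css × Vd = 15.3 × 402 = 6151 mg

6150 mg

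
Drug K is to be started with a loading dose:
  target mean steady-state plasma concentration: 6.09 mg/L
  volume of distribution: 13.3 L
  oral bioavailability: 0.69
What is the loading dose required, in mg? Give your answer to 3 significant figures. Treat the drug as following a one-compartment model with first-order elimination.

117 mg

LD = Css × Vd / F = 6.09 × 13.3 / 0.69 = 117.4 mg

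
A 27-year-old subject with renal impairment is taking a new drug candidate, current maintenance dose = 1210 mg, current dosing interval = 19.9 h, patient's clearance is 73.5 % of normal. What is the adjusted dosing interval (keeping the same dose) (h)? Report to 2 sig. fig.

27 h

To keep the same average steady-state level, dosing rate must scale with clearance.
CL ratio = 73.5 / 100 = 0.7350
New interval (same dose) = 19.9 / 0.7350 = 27.07 h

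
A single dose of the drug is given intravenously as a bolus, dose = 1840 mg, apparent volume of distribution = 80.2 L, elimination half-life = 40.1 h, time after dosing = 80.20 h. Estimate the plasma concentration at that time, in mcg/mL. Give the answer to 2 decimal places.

5.74 mcg/mL

C₀ = Dose / Vd = 1840 / 80.2 = 22.94 mg/L
k = ln2 / t½ = 0.693147 / 40.1 = 0.01729 h⁻¹
t / t½ = 80.20 / 40.1 = 2 half-lives
C = C₀ × (1/2)^2 = 22.94 × 0.2500 = 5.735 mg/L
(5.735 mg/L = 5.735 mcg/mL)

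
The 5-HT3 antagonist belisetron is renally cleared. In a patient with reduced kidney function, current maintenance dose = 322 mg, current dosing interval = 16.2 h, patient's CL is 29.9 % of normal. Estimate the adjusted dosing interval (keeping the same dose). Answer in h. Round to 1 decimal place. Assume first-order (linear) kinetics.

To keep the same average steady-state level, dosing rate must scale with clearance.
CL ratio = 29.9 / 100 = 0.2990
New interval (same dose) = 16.2 / 0.2990 = 54.18 h

54.2 h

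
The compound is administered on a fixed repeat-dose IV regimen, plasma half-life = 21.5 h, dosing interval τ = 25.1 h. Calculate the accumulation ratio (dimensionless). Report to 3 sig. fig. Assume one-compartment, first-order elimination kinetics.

1.80

k = ln2 / t½ = 0.693147 / 21.5 = 0.03224 h⁻¹
e^(−kτ) = e^(−0.03224 × 25.1) = 0.4452
Accumulation ratio R = 1 / (1 − e^(−kτ)) = 1 / (1 − 0.4452) = 1.802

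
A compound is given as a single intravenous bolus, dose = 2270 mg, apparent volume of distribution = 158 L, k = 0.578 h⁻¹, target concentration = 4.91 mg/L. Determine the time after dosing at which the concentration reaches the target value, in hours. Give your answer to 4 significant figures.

1.858 h

C₀ = Dose / Vd = 2270 / 158 = 14.37 mg/L
t = ln(C₀ / C) / k = ln(14.37 / 4.91) / 0.5780
  = ln(2.927) / 0.5780 = 1.074 / 0.5780 = 1.858 h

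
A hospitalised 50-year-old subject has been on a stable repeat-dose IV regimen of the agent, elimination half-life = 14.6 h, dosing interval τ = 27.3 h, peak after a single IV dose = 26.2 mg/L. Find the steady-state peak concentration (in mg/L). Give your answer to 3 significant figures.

k = ln2 / t½ = 0.693147 / 14.6 = 0.04748 h⁻¹
e^(−kτ) = e^(−0.04748 × 27.3) = 0.2736
Accumulation ratio R = 1 / (1 − e^(−kτ)) = 1 / (1 − 0.2736) = 1.377
Steady-state peak = C₀ × R = 26.2 × 1.377 = 36.08 mg/L

36.1 mg/L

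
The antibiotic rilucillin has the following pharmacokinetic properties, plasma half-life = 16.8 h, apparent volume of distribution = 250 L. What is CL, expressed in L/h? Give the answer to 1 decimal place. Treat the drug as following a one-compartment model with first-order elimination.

k = ln2 / t½ = 0.693147 / 16.8 = 0.04126 h⁻¹
CL = k × Vd = 0.04126 × 250 = 10.32 L/h

10.3 L/h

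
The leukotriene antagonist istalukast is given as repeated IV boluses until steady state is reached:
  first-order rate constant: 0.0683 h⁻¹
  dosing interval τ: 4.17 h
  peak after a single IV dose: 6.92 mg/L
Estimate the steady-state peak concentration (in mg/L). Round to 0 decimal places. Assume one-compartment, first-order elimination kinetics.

28 mg/L

e^(−kτ) = e^(−0.06830 × 4.17) = 0.7522
Accumulation ratio R = 1 / (1 − e^(−kτ)) = 1 / (1 − 0.7522) = 4.036
Steady-state peak = C₀ × R = 6.92 × 4.036 = 27.93 mg/L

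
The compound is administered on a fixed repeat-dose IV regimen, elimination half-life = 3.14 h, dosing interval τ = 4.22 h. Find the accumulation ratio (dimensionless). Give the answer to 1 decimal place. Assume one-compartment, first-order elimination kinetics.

1.7

k = ln2 / t½ = 0.693147 / 3.14 = 0.2207 h⁻¹
e^(−kτ) = e^(−0.2207 × 4.22) = 0.3940
Accumulation ratio R = 1 / (1 − e^(−kτ)) = 1 / (1 − 0.3940) = 1.650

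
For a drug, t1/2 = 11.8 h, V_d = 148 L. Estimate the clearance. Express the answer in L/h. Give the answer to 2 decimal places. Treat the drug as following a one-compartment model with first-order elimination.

8.69 L/h

k = ln2 / t½ = 0.693147 / 11.8 = 0.05874 h⁻¹
CL = k × Vd = 0.05874 × 148 = 8.694 L/h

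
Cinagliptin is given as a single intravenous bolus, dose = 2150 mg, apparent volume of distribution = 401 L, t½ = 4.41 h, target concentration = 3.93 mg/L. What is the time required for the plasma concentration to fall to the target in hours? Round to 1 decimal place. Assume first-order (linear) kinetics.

C₀ = Dose / Vd = 2150 / 401 = 5.362 mg/L
k = ln2 / t½ = 0.693147 / 4.41 = 0.1572 h⁻¹
t = ln(C₀ / C) / k = ln(5.362 / 3.93) / 0.1572
  = ln(1.364) / 0.1572 = 0.3104 / 0.1572 = 1.975 h

2.0 h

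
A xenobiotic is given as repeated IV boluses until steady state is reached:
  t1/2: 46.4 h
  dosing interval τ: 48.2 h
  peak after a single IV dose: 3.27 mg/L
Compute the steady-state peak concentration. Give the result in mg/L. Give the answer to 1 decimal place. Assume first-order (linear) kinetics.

k = ln2 / t½ = 0.693147 / 46.4 = 0.01494 h⁻¹
e^(−kτ) = e^(−0.01494 × 48.2) = 0.4867
Accumulation ratio R = 1 / (1 − e^(−kτ)) = 1 / (1 − 0.4867) = 1.948
Steady-state peak = C₀ × R = 3.27 × 1.948 = 6.370 mg/L

6.4 mg/L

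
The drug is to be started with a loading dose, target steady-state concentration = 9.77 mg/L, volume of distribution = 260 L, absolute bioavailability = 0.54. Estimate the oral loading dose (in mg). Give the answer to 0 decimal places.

LD = Css × Vd / F = 9.77 × 260 / 0.54 = 4704 mg

4704 mg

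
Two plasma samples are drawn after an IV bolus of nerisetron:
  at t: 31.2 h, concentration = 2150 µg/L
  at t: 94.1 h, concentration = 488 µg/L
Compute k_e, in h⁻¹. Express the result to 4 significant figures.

k = ln(C₁/C₂) / (t₂ − t₁) = ln(2150/488) / (94.1 − 31.2)
  = 1.483 / 62.90 = 0.02358 h⁻¹

0.02358 h⁻¹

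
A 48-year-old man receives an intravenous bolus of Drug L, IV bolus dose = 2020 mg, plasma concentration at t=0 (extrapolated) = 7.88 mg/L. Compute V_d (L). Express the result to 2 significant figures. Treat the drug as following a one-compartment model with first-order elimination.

Vd = Dose / C₀ = 2020 / 7.88 = 256.3 L

260 L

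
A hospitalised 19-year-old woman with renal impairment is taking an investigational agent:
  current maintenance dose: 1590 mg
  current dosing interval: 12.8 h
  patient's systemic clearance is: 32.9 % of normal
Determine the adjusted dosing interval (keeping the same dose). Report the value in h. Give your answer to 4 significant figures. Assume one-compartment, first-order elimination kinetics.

38.91 h

To keep the same average steady-state level, dosing rate must scale with clearance.
CL ratio = 32.9 / 100 = 0.3290
New interval (same dose) = 12.8 / 0.3290 = 38.91 h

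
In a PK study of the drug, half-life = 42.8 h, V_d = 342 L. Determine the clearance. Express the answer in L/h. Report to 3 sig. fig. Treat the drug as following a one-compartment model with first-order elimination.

k = ln2 / t½ = 0.693147 / 42.8 = 0.01620 h⁻¹
CL = k × Vd = 0.01620 × 342 = 5.540 L/h

5.54 L/h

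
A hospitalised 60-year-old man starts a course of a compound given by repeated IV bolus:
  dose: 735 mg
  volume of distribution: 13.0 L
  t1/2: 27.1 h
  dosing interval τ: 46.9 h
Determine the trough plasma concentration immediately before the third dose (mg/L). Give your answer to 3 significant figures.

22.2 mg/L

C₀ per dose = Dose / Vd = 735 / 13.0 = 56.54 mg/L
k = ln2 / t½ = 0.693147 / 27.1 = 0.02558 h⁻¹
Fraction remaining after one interval: r = e^(−kτ) = e^(−0.02558 × 46.9) = 0.3013
Before dose 3, 2 doses have been given (aged 1τ, 2τ).
C_trough = C₀ × (r + r²) = 56.54 × (0.3013 + 0.09078) = 22.17 mg/L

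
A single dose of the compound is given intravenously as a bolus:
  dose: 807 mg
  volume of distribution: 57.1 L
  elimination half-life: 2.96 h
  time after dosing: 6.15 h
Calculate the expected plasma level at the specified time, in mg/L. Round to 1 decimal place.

C₀ = Dose / Vd = 807.0 / 57.1 = 14.13 mg/L
k = ln2 / t½ = 0.693147 / 2.96 = 0.2342 h⁻¹
C = C₀ · e^(−k·t) = 14.13 × e^(−0.2342 × 6.15)
  = 14.13 × 0.2368 = 3.346 mg/L

3.3 mg/L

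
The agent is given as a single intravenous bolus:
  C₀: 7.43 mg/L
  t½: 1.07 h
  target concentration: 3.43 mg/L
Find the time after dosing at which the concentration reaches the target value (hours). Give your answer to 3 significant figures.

1.19 h

k = ln2 / t½ = 0.693147 / 1.07 = 0.6478 h⁻¹
t = ln(C₀ / C) / k = ln(7.430 / 3.43) / 0.6478
  = ln(2.166) / 0.6478 = 0.7729 / 0.6478 = 1.193 h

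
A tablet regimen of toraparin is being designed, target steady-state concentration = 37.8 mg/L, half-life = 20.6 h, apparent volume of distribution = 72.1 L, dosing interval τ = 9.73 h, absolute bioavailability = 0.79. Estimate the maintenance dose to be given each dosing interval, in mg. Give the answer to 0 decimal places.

k = ln2 / t½ = 0.693147 / 20.6 = 0.03365 h⁻¹
CL = k × Vd = 0.03365 × 72.1 = 2.426 L/h
At steady state, F × (Dose/τ) = Css × CL.
Dose = Css × CL × τ / F = 37.8 × 2.426 × 9.73 / 0.79 = 1129 mg

1129 mg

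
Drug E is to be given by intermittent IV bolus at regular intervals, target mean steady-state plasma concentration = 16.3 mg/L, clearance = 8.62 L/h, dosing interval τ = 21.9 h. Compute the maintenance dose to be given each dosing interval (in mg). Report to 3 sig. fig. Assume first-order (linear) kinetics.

3080 mg

At steady state, Dose/τ = Css × CL.
Dose = Css × CL × τ = 16.3 × 8.620 × 21.9 = 3077 mg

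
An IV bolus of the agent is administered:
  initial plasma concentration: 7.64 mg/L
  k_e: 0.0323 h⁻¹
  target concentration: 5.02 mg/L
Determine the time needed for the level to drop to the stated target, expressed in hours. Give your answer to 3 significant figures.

t = ln(C₀ / C) / k = ln(7.640 / 5.02) / 0.03230
  = ln(1.522) / 0.03230 = 0.4200 / 0.03230 = 13.00 h

13.0 h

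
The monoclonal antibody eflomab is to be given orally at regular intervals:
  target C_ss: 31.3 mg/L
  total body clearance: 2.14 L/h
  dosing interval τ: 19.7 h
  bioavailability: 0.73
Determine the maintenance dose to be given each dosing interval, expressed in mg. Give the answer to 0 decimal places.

At steady state, F × (Dose/τ) = Css × CL.
Dose = Css × CL × τ / F = 31.3 × 2.140 × 19.7 / 0.73 = 1808 mg

1808 mg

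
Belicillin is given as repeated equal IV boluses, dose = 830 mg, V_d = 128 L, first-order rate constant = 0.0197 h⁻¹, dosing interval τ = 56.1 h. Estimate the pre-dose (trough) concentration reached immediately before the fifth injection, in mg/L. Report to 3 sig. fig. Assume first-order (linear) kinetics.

3.17 mg/L

C₀ per dose = Dose / Vd = 830 / 128 = 6.484 mg/L
Fraction remaining after one interval: r = e^(−kτ) = e^(−0.01970 × 56.1) = 0.3312
Before dose 5, 4 doses have been given (aged 1τ, 2τ, 3τ, 4τ).
C_trough = C₀ × (r + r² + … + r^4) = C₀ × r(1−r^4)/(1−r)
        = 6.484 × 0.3312 × (1 − 0.01203) / (1 − 0.3312) = 3.172 mg/L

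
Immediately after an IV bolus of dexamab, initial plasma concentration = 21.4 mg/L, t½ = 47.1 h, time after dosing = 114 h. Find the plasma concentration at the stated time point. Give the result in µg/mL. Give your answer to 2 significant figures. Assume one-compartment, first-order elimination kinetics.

4.0 µg/mL

k = ln2 / t½ = 0.693147 / 47.1 = 0.01472 h⁻¹
C = C₀ · e^(−k·t) = 21.40 × e^(−0.01472 × 114)
  = 21.40 × 0.1867 = 3.995 mg/L
(3.995 mg/L = 3.995 µg/mL)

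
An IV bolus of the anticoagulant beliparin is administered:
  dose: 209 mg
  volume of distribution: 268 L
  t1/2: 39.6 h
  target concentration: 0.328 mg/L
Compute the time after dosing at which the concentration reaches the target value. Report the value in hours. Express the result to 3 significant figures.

49.5 h

C₀ = Dose / Vd = 209.0 / 268 = 0.7799 mg/L
k = ln2 / t½ = 0.693147 / 39.6 = 0.01750 h⁻¹
t = ln(C₀ / C) / k = ln(0.7799 / 0.328) / 0.01750
  = ln(2.378) / 0.01750 = 0.8663 / 0.01750 = 49.50 h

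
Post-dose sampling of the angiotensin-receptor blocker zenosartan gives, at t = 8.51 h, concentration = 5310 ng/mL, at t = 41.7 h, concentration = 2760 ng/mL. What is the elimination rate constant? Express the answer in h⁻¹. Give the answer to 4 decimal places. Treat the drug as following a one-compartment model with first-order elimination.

k = ln(C₁/C₂) / (t₂ − t₁) = ln(5310/2760) / (41.7 − 8.51)
  = 0.6544 / 33.19 = 0.01972 h⁻¹

0.0197 h⁻¹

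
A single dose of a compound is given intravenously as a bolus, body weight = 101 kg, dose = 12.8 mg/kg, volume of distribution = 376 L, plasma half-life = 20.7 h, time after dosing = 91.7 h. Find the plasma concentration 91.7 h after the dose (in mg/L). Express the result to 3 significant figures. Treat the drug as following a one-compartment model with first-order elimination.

Total dose = 12.8 × 101 = 1293 mg
C₀ = Dose / Vd = 1293 / 376 = 3.439 mg/L
k = ln2 / t½ = 0.693147 / 20.7 = 0.03349 h⁻¹
C = C₀ · e^(−k·t) = 3.439 × e^(−0.03349 × 91.7)
  = 3.439 × 0.04637 = 0.1595 mg/L

0.160 mg/L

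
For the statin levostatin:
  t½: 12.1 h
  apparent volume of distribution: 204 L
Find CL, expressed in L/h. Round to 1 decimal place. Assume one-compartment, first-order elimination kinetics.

k = ln2 / t½ = 0.693147 / 12.1 = 0.05728 h⁻¹
CL = k × Vd = 0.05728 × 204 = 11.69 L/h

11.7 L/h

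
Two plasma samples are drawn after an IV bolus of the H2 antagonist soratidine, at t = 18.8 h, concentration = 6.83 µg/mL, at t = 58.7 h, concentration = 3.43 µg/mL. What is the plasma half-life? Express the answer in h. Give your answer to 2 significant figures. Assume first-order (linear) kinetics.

40 h

k = ln(C₁/C₂) / (t₂ − t₁) = ln(6.83/3.43) / (58.7 − 18.8)
  = 0.6888 / 39.90 = 0.01726 h⁻¹
t½ = ln2 / k = 0.693147 / 0.01726 = 40.16 h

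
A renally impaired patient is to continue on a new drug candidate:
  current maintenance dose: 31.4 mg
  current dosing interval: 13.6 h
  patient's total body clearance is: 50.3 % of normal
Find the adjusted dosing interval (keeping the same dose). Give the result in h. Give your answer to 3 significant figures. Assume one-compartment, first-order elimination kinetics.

27.0 h

To keep the same average steady-state level, dosing rate must scale with clearance.
CL ratio = 50.3 / 100 = 0.5030
New interval (same dose) = 13.6 / 0.5030 = 27.04 h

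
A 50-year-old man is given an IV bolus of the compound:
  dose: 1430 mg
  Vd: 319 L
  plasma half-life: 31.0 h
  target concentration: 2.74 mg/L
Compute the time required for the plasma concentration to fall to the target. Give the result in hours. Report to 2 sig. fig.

C₀ = Dose / Vd = 1430 / 319 = 4.483 mg/L
k = ln2 / t½ = 0.693147 / 31.0 = 0.02236 h⁻¹
t = ln(C₀ / C) / k = ln(4.483 / 2.74) / 0.02236
  = ln(1.636) / 0.02236 = 0.4923 / 0.02236 = 22.02 h

22 h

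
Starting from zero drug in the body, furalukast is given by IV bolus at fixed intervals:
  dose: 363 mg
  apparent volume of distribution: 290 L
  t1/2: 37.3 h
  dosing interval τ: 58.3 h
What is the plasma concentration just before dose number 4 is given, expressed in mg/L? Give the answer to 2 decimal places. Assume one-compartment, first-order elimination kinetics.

0.62 mg/L

C₀ per dose = Dose / Vd = 363 / 290 = 1.252 mg/L
k = ln2 / t½ = 0.693147 / 37.3 = 0.01858 h⁻¹
Fraction remaining after one interval: r = e^(−kτ) = e^(−0.01858 × 58.3) = 0.3385
Before dose 4, 3 doses have been given (aged 1τ, 2τ, 3τ).
C_trough = C₀ × (r + r² + … + r^3) = C₀ × r(1−r^3)/(1−r)
        = 1.252 × 0.3385 × (1 − 0.03879) / (1 − 0.3385) = 0.6158 mg/L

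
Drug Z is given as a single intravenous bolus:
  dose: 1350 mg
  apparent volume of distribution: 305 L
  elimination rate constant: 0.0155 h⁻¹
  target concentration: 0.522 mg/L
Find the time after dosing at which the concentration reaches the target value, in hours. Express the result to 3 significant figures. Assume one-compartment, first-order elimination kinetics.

C₀ = Dose / Vd = 1350 / 305 = 4.426 mg/L
t = ln(C₀ / C) / k = ln(4.426 / 0.522) / 0.01550
  = ln(8.479) / 0.01550 = 2.138 / 0.01550 = 137.9 h

138 h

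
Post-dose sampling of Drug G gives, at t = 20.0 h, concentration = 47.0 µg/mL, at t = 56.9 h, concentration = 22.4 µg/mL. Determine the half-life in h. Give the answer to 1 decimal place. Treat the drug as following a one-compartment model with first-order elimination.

34.5 h

k = ln(C₁/C₂) / (t₂ − t₁) = ln(47.0/22.4) / (56.9 − 20.0)
  = 0.7411 / 36.90 = 0.02008 h⁻¹
t½ = ln2 / k = 0.693147 / 0.02008 = 34.52 h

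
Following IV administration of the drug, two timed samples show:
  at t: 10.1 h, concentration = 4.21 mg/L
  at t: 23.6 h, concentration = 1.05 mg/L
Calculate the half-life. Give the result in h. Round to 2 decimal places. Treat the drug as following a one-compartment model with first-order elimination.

6.74 h

k = ln(C₁/C₂) / (t₂ − t₁) = ln(4.21/1.05) / (23.6 − 10.1)
  = 1.389 / 13.50 = 0.1029 h⁻¹
t½ = ln2 / k = 0.693147 / 0.1029 = 6.736 h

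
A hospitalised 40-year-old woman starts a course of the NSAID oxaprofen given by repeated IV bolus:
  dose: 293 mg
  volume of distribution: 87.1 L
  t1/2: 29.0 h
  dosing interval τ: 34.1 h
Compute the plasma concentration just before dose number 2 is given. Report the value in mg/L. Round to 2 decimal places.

C₀ per dose = Dose / Vd = 293 / 87.1 = 3.364 mg/L
k = ln2 / t½ = 0.693147 / 29.0 = 0.02390 h⁻¹
Fraction remaining after one interval: r = e^(−kτ) = e^(−0.02390 × 34.1) = 0.4426
Before dose 2, 1 dose has been given (aged 1τ).
C_trough = C₀ × r = 3.364 × 0.4426 = 1.489 mg/L

1.49 mg/L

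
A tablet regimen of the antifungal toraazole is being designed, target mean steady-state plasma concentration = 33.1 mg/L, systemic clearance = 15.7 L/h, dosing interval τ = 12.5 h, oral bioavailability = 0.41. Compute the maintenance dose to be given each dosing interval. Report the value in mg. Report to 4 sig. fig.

15840 mg

At steady state, F × (Dose/τ) = Css × CL.
Dose = Css × CL × τ / F = 33.1 × 15.70 × 12.5 / 0.41 = 15840 mg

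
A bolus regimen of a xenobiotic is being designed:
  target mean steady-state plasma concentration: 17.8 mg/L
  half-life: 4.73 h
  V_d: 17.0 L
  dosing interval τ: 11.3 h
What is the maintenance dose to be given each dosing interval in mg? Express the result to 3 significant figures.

k = ln2 / t½ = 0.693147 / 4.73 = 0.1465 h⁻¹
CL = k × Vd = 0.1465 × 17.0 = 2.491 L/h
At steady state, Dose/τ = Css × CL.
Dose = Css × CL × τ = 17.8 × 2.491 × 11.3 = 501.0 mg

501 mg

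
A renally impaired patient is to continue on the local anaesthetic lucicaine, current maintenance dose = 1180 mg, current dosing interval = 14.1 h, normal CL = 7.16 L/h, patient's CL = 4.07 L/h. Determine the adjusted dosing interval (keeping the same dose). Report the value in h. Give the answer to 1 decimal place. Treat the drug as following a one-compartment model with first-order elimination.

To keep the same average steady-state level, dosing rate must scale with clearance.
CL ratio = 4.07 / 7.16 = 0.5684
New interval (same dose) = 14.1 / 0.5684 = 24.81 h

24.8 h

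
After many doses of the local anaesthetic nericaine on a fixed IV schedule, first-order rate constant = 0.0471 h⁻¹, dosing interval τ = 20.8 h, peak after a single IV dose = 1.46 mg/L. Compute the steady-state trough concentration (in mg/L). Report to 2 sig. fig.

0.88 mg/L

e^(−kτ) = e^(−0.04710 × 20.8) = 0.3754
Accumulation ratio R = 1 / (1 − e^(−kτ)) = 1 / (1 − 0.3754) = 1.601
Steady-state trough = C₀ × R × e^(−kτ) = 1.46 × 1.601 × 0.3754 = 0.8775 mg/L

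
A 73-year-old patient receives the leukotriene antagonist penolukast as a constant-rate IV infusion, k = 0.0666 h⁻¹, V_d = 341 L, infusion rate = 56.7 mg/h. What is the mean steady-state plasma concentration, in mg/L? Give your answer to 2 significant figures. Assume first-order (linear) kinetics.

CL = k × Vd = 0.06660 × 341 = 22.71 L/h
At steady state Css = R₀ / CL = 56.7 / 22.71 = 2.497 mg/L

2.5 mg/L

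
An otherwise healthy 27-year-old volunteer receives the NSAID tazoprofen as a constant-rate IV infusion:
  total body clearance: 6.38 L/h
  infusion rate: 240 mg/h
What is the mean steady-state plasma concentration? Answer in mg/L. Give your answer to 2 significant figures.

38 mg/L

At steady state Css = R₀ / CL = 240 / 6.380 = 37.62 mg/L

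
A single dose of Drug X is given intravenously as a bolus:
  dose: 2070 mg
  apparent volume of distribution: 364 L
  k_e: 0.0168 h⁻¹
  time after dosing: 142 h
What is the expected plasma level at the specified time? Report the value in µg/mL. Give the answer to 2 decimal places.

C₀ = Dose / Vd = 2070 / 364 = 5.687 mg/L
C = C₀ · e^(−k·t) = 5.687 × e^(−0.01680 × 142)
  = 5.687 × 0.09203 = 0.5234 mg/L
(0.5234 mg/L = 0.5234 µg/mL)

0.52 µg/mL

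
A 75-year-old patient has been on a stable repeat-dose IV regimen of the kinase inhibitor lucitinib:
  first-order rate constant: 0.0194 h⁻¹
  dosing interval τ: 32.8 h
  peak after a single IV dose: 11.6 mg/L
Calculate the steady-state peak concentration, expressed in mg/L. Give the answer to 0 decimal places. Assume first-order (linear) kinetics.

e^(−kτ) = e^(−0.01940 × 32.8) = 0.5292
Accumulation ratio R = 1 / (1 − e^(−kτ)) = 1 / (1 − 0.5292) = 2.124
Steady-state peak = C₀ × R = 11.6 × 2.124 = 24.64 mg/L

25 mg/L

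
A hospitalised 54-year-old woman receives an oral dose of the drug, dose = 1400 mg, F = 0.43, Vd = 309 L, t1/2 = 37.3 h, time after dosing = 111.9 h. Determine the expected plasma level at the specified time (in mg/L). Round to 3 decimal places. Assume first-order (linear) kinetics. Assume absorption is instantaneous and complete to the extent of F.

Amount reaching circulation = F × Dose = 0.43 × 1400 = 602.0 mg
C₀ = F·Dose / Vd = 602.0 / 309 = 1.948 mg/L
k = ln2 / t½ = 0.693147 / 37.3 = 0.01858 h⁻¹
t / t½ = 111.9 / 37.3 = 3 half-lives
C = C₀ × (1/2)^3 = 1.948 × 0.1250 = 0.2435 mg/L

0.244 mg/L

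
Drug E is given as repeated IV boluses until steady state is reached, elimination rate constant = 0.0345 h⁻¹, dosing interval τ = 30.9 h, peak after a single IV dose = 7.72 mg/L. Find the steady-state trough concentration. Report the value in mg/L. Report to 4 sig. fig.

e^(−kτ) = e^(−0.03450 × 30.9) = 0.3444
Accumulation ratio R = 1 / (1 − e^(−kτ)) = 1 / (1 − 0.3444) = 1.525
Steady-state trough = C₀ × R × e^(−kτ) = 7.72 × 1.525 × 0.3444 = 4.055 mg/L

4.055 mg/L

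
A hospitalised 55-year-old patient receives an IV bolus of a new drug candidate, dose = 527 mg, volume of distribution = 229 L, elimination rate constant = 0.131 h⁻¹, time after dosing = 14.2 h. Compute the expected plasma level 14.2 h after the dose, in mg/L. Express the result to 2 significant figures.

C₀ = Dose / Vd = 527.0 / 229 = 2.301 mg/L
C = C₀ · e^(−k·t) = 2.301 × e^(−0.1310 × 14.2)
  = 2.301 × 0.1556 = 0.3580 mg/L

0.36 mg/L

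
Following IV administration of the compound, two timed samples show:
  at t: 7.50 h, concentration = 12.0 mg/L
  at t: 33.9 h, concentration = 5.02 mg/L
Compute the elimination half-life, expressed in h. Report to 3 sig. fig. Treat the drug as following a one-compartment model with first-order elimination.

21.0 h

k = ln(C₁/C₂) / (t₂ − t₁) = ln(12.0/5.02) / (33.9 − 7.50)
  = 0.8715 / 26.40 = 0.03301 h⁻¹
t½ = ln2 / k = 0.693147 / 0.03301 = 21.00 h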